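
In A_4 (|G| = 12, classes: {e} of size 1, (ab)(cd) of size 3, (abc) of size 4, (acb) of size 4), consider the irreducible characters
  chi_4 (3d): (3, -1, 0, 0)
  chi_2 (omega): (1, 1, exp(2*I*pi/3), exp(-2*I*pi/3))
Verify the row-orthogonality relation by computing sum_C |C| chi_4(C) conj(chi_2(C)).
Sum = 0; so <chi_4, chi_2> = 0 (distinct irreducibles are orthogonal).

Solution. Compute term by term over conjugacy classes (|C| * chi_4(C) * conj(chi_2(C))):
  1*(3)*conj(1) + 3*(-1)*conj(1) + 4*(0)*conj(exp(2*I*pi/3)) + 4*(0)*conj(exp(-2*I*pi/3))
  = (3) + (-3) + (0) + (0)
  = 0.
(Exp terms are combined using exp(i*s)*conj(exp(i*t)) = exp(i*(s-t)), and sums of them are collapsed using the identity that for every m > 1 the m distinct m-th roots of unity sum to 0, e.g. 1 + exp(2*I*pi/3) + exp(-2*I*pi/3) = 0.)
Dividing by |G| = 12 gives 0/12 = 0, matching the row-orthogonality relation <chi_4, chi_2> = [chi_4 = chi_2].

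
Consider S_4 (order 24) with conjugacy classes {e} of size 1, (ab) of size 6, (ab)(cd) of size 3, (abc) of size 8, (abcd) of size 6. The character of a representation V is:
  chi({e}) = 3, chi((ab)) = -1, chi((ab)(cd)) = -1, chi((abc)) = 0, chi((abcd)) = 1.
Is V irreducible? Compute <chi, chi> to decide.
Irreducible: <chi, chi> = 1.

<chi, chi> = (1/|G|) sum_C |C| * |chi(C)|^2 = (1/24)[1*|3|^2 + 6*|-1|^2 + 3*|-1|^2 + 8*|0|^2 + 6*|1|^2]
  = (1/24)[(9) + (6) + (3) + (0) + (6)] = 24/24 = 1.
A character is irreducible iff <chi, chi> = 1, so this representation is irreducible.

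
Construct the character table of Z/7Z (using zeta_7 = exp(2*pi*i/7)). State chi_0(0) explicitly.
Character table of Z/7Z (irreps indexed chi_0,...,chi_6 with chi_k(m) = zeta_7^(k*m), zeta_7 = exp(2*pi*i/7)):
  irrep \ class  {0} (size 1)  {1} (size 1)    {2} (size 1)    {3} (size 1)    {4} (size 1)    {5} (size 1)    {6} (size 1)  
  chi_0          1             1               1               1               1               1               1             
  chi_1          1             exp(2*I*pi/7)   exp(4*I*pi/7)   exp(6*I*pi/7)   exp(-6*I*pi/7)  exp(-4*I*pi/7)  exp(-2*I*pi/7)
  chi_2          1             exp(4*I*pi/7)   exp(-6*I*pi/7)  exp(-2*I*pi/7)  exp(2*I*pi/7)   exp(6*I*pi/7)   exp(-4*I*pi/7)
  chi_3          1             exp(6*I*pi/7)   exp(-2*I*pi/7)  exp(4*I*pi/7)   exp(-4*I*pi/7)  exp(2*I*pi/7)   exp(-6*I*pi/7)
  chi_4          1             exp(-6*I*pi/7)  exp(2*I*pi/7)   exp(-4*I*pi/7)  exp(4*I*pi/7)   exp(-2*I*pi/7)  exp(6*I*pi/7) 
  chi_5          1             exp(-4*I*pi/7)  exp(6*I*pi/7)   exp(2*I*pi/7)   exp(-2*I*pi/7)  exp(-6*I*pi/7)  exp(4*I*pi/7) 
  chi_6          1             exp(-2*I*pi/7)  exp(-4*I*pi/7)  exp(-6*I*pi/7)  exp(6*I*pi/7)   exp(4*I*pi/7)   exp(2*I*pi/7) 

Spot check: chi_0(0) = zeta_7^(0*0) = zeta_7^0 = 1.

Why: Z/7Z is abelian, so all 7 irreducible complex representations are 1-dimensional. They are given by chi_k(m) = zeta_7^(k*m) for k = 0,...,6. Row orthogonality: sum_m chi_k(m) conj(chi_l(m)) = 7 * [k = l].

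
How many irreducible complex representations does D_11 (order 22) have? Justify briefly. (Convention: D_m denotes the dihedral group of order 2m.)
7

Solution. The number of irreducible complex representations of a finite group equals its number of conjugacy classes. D_11 has 7 conjugacy classes ((n+3)/2 for n odd), so D_11 (order 22) has exactly 7 irreducible complex representations.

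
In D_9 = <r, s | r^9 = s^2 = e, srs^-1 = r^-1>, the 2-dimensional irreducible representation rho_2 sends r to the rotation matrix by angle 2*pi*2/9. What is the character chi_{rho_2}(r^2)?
chi_{rho_2}(r^2) = 2*cos(2*pi*2*2/9) = -2*cos(pi/9)

Details: rho_2(r^2) is rotation by angle 2*pi*2*2/9, whose trace is 2*cos(2*pi*2*2/9) = -2*cos(pi/9).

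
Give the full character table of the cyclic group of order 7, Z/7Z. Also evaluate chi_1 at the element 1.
Character table of Z/7Z (irreps indexed chi_0,...,chi_6 with chi_k(m) = zeta_7^(k*m), zeta_7 = exp(2*pi*i/7)):
  irrep \ class  {0} (size 1)  {1} (size 1)    {2} (size 1)    {3} (size 1)    {4} (size 1)    {5} (size 1)    {6} (size 1)  
  chi_0          1             1               1               1               1               1               1             
  chi_1          1             exp(2*I*pi/7)   exp(4*I*pi/7)   exp(6*I*pi/7)   exp(-6*I*pi/7)  exp(-4*I*pi/7)  exp(-2*I*pi/7)
  chi_2          1             exp(4*I*pi/7)   exp(-6*I*pi/7)  exp(-2*I*pi/7)  exp(2*I*pi/7)   exp(6*I*pi/7)   exp(-4*I*pi/7)
  chi_3          1             exp(6*I*pi/7)   exp(-2*I*pi/7)  exp(4*I*pi/7)   exp(-4*I*pi/7)  exp(2*I*pi/7)   exp(-6*I*pi/7)
  chi_4          1             exp(-6*I*pi/7)  exp(2*I*pi/7)   exp(-4*I*pi/7)  exp(4*I*pi/7)   exp(-2*I*pi/7)  exp(6*I*pi/7) 
  chi_5          1             exp(-4*I*pi/7)  exp(6*I*pi/7)   exp(2*I*pi/7)   exp(-2*I*pi/7)  exp(-6*I*pi/7)  exp(4*I*pi/7) 
  chi_6          1             exp(-2*I*pi/7)  exp(-4*I*pi/7)  exp(-6*I*pi/7)  exp(6*I*pi/7)   exp(4*I*pi/7)   exp(2*I*pi/7) 

Spot check: chi_1(1) = zeta_7^(1*1) = zeta_7^1 = exp(2*I*pi/7).

Why: Z/7Z is abelian, so all 7 irreducible complex representations are 1-dimensional. They are given by chi_k(m) = zeta_7^(k*m) for k = 0,...,6. Row orthogonality: sum_m chi_k(m) conj(chi_l(m)) = 7 * [k = l].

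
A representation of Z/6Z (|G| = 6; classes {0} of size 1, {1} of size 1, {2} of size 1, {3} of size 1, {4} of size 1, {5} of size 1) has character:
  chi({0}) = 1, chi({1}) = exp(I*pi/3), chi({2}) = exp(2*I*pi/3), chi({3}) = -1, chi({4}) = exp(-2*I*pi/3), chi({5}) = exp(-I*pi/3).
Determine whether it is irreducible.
Irreducible: <chi, chi> = 1.

Justification: <chi, chi> = (1/|G|) sum_C |C| * |chi(C)|^2 = (1/6)[1*|1|^2 + 1*|exp(I*pi/3)|^2 + 1*|exp(2*I*pi/3)|^2 + 1*|-1|^2 + 1*|exp(-2*I*pi/3)|^2 + 1*|exp(-I*pi/3)|^2]
  = (1/6)[(1) + (1) + (1) + (1) + (1) + (1)] = 6/6 = 1.
(Exp terms are combined using exp(i*s)*conj(exp(i*t)) = exp(i*(s-t)), and sums of them are collapsed using the identity that for every m > 1 the m distinct m-th roots of unity sum to 0, e.g. 1 + exp(2*I*pi/3) + exp(-2*I*pi/3) = 0.)
A character is irreducible iff <chi, chi> = 1, so this representation is irreducible.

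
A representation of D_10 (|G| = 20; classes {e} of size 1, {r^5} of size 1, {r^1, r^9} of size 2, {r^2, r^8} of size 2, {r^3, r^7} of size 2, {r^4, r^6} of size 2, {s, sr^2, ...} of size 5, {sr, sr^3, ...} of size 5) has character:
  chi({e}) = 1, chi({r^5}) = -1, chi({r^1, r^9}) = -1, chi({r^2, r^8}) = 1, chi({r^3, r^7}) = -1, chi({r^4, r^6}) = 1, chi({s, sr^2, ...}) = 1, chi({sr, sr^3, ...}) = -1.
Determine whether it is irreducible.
Irreducible: <chi, chi> = 1.

Derivation: <chi, chi> = (1/|G|) sum_C |C| * |chi(C)|^2 = (1/20)[1*|1|^2 + 1*|-1|^2 + 2*|-1|^2 + 2*|1|^2 + 2*|-1|^2 + 2*|1|^2 + 5*|1|^2 + 5*|-1|^2]
  = (1/20)[(1) + (1) + (2) + (2) + (2) + (2) + (5) + (5)] = 20/20 = 1.
A character is irreducible iff <chi, chi> = 1, so this representation is irreducible.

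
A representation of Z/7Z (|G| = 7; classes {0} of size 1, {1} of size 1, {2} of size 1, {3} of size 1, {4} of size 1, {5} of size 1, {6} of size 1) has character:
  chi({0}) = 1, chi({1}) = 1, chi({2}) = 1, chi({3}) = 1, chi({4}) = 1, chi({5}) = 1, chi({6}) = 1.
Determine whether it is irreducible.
Irreducible: <chi, chi> = 1.

Solution. <chi, chi> = (1/|G|) sum_C |C| * |chi(C)|^2 = (1/7)[1*|1|^2 + 1*|1|^2 + 1*|1|^2 + 1*|1|^2 + 1*|1|^2 + 1*|1|^2 + 1*|1|^2]
  = (1/7)[(1) + (1) + (1) + (1) + (1) + (1) + (1)] = 7/7 = 1.
(Exp terms are combined using exp(i*s)*conj(exp(i*t)) = exp(i*(s-t)), and sums of them are collapsed using the identity that for every m > 1 the m distinct m-th roots of unity sum to 0, e.g. 1 + exp(2*I*pi/3) + exp(-2*I*pi/3) = 0.)
A character is irreducible iff <chi, chi> = 1, so this representation is irreducible.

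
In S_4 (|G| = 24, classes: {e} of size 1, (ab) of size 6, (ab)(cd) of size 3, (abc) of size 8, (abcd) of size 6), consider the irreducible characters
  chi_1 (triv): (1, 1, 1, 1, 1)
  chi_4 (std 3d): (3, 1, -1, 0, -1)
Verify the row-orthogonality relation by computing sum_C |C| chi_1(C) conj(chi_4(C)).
Sum = 0; so <chi_1, chi_4> = 0 (distinct irreducibles are orthogonal).

Working: Compute term by term over conjugacy classes (|C| * chi_1(C) * conj(chi_4(C))):
  1*(1)*conj(3) + 6*(1)*conj(1) + 3*(1)*conj(-1) + 8*(1)*conj(0) + 6*(1)*conj(-1)
  = (3) + (6) + (-3) + (0) + (-6)
  = 0.
Dividing by |G| = 24 gives 0/24 = 0, matching the row-orthogonality relation <chi_1, chi_4> = [chi_1 = chi_4].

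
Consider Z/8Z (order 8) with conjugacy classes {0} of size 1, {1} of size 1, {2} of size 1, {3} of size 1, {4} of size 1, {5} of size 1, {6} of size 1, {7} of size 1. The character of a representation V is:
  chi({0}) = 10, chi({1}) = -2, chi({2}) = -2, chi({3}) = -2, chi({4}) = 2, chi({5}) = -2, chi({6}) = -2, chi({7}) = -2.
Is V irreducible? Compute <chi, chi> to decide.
Not irreducible (reducible): <chi, chi> = 16 > 1.

Proof sketch: <chi, chi> = (1/|G|) sum_C |C| * |chi(C)|^2 = (1/8)[1*|10|^2 + 1*|-2|^2 + 1*|-2|^2 + 1*|-2|^2 + 1*|2|^2 + 1*|-2|^2 + 1*|-2|^2 + 1*|-2|^2]
  = (1/8)[(100) + (4) + (4) + (4) + (4) + (4) + (4) + (4)] = 128/8 = 16.
(Exp terms are combined using exp(i*s)*conj(exp(i*t)) = exp(i*(s-t)), and sums of them are collapsed using the identity that for every m > 1 the m distinct m-th roots of unity sum to 0, e.g. 1 + exp(2*I*pi/3) + exp(-2*I*pi/3) = 0.)
A character is irreducible iff <chi, chi> = 1, so this representation is reducible.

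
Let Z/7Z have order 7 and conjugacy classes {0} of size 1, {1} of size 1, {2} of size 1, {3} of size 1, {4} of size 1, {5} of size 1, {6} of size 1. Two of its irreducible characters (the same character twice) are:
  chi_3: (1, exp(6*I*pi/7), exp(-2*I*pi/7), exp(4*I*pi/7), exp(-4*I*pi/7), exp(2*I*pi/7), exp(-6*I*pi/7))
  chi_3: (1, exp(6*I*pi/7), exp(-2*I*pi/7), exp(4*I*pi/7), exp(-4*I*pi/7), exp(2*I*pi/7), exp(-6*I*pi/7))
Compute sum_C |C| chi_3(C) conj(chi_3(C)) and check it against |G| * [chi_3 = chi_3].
Sum = 7 = |G| = 7; so <chi_3, chi_3> = 1 (norm-1 confirms irreducibility).

Argument: Compute term by term over conjugacy classes (|C| * chi_3(C) * conj(chi_3(C))):
  1*(1)*conj(1) + 1*(exp(6*I*pi/7))*conj(exp(6*I*pi/7)) + 1*(exp(-2*I*pi/7))*conj(exp(-2*I*pi/7)) + 1*(exp(4*I*pi/7))*conj(exp(4*I*pi/7)) + 1*(exp(-4*I*pi/7))*conj(exp(-4*I*pi/7)) + 1*(exp(2*I*pi/7))*conj(exp(2*I*pi/7)) + 1*(exp(-6*I*pi/7))*conj(exp(-6*I*pi/7))
  = (1) + (1) + (1) + (1) + (1) + (1) + (1)
  = 7.
(Exp terms are combined using exp(i*s)*conj(exp(i*t)) = exp(i*(s-t)), and sums of them are collapsed using the identity that for every m > 1 the m distinct m-th roots of unity sum to 0, e.g. 1 + exp(2*I*pi/3) + exp(-2*I*pi/3) = 0.)
Dividing by |G| = 7 gives 7/7 = 1, matching the row-orthogonality relation <chi_3, chi_3> = [chi_3 = chi_3].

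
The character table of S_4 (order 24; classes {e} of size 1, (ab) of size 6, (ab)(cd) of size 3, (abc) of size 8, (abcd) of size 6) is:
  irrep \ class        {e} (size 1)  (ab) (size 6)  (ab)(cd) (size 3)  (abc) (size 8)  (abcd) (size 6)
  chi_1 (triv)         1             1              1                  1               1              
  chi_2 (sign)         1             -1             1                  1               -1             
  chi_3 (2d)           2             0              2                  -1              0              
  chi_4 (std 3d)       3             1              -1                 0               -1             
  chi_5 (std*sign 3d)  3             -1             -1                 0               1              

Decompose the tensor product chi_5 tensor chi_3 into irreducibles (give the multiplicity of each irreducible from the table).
chi_5 tensor chi_3 = chi_4 + chi_5 (all other irreducibles have multiplicity 0).

Why: The character of a tensor product is the pointwise product (chi_5 * chi_3)(C) = chi_5(C) * chi_3(C):
  {e}: (3)*(2), (ab): (-1)*(0), (ab)(cd): (-1)*(2), (abc): (0)*(-1), (abcd): (1)*(0)
so (chi_5 * chi_3) takes values
  {e} -> 6, (ab) -> 0, (ab)(cd) -> -2, (abc) -> 0, (abcd) -> 0.
Now take the inner product of this character with each irreducible chi from the table, <chi_5*chi_3, chi> = (1/24) sum_C |C| (chi_5*chi_3)(C) conj(chi(C)):
  <chi_5*chi_3, chi_1> = (1/24)[1*(6)*conj(1) + 6*(0)*conj(1) + 3*(-2)*conj(1) + 8*(0)*conj(1) + 6*(0)*conj(1)]
      = (1/24)[(6) + (0) + (-6) + (0) + (0)] = 0/24 = 0
  <chi_5*chi_3, chi_2> = (1/24)[1*(6)*conj(1) + 6*(0)*conj(-1) + 3*(-2)*conj(1) + 8*(0)*conj(1) + 6*(0)*conj(-1)]
      = (1/24)[(6) + (0) + (-6) + (0) + (0)] = 0/24 = 0
  <chi_5*chi_3, chi_3> = (1/24)[1*(6)*conj(2) + 6*(0)*conj(0) + 3*(-2)*conj(2) + 8*(0)*conj(-1) + 6*(0)*conj(0)]
      = (1/24)[(12) + (0) + (-12) + (0) + (0)] = 0/24 = 0
  <chi_5*chi_3, chi_4> = (1/24)[1*(6)*conj(3) + 6*(0)*conj(1) + 3*(-2)*conj(-1) + 8*(0)*conj(0) + 6*(0)*conj(-1)]
      = (1/24)[(18) + (0) + (6) + (0) + (0)] = 24/24 = 1
  <chi_5*chi_3, chi_5> = (1/24)[1*(6)*conj(3) + 6*(0)*conj(-1) + 3*(-2)*conj(-1) + 8*(0)*conj(0) + 6*(0)*conj(1)]
      = (1/24)[(18) + (0) + (6) + (0) + (0)] = 24/24 = 1
Hence the multiplicities are chi_4: 1, chi_5: 1. Dimension check: dim(chi_5)*dim(chi_3) = 3*2 = 6 and sum (mult * dim) = 1*3 + 1*3 = 6.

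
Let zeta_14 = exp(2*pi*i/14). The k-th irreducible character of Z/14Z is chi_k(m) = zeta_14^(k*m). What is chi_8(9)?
chi_8(9) = zeta_14^72 = exp(2*I*pi/7)

Details: chi_8(9) = zeta_14^(8*9) = zeta_14^72. Since zeta_14^14 = 1, this equals zeta_14^2 = exp(2*pi*i*2/14) = exp(2*I*pi/7).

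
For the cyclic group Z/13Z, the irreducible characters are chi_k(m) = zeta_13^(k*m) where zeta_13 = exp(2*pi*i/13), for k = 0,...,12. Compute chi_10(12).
chi_10(12) = zeta_13^120 = exp(6*I*pi/13)

Explanation: chi_10(12) = zeta_13^(10*12) = zeta_13^120. Since zeta_13^13 = 1, this equals zeta_13^3 = exp(2*pi*i*3/13) = exp(6*I*pi/13).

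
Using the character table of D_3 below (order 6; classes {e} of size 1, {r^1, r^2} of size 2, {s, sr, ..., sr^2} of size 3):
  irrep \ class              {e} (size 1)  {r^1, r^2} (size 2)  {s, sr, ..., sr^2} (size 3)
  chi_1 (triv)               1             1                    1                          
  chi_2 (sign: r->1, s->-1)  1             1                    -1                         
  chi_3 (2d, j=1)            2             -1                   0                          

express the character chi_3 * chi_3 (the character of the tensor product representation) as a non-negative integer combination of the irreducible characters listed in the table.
chi_3 tensor chi_3 = chi_1 + chi_2 + chi_3 (all other irreducibles have multiplicity 0).

Solution. The character of a tensor product is the pointwise product (chi_3 * chi_3)(C) = chi_3(C) * chi_3(C):
  {e}: (2)*(2), {r^1, r^2}: (-1)*(-1), {s, sr, ..., sr^2}: (0)*(0)
so (chi_3 * chi_3) takes values
  {e} -> 4, {r^1, r^2} -> 1, {s, sr, ..., sr^2} -> 0.
Now take the inner product of this character with each irreducible chi from the table, <chi_3*chi_3, chi> = (1/6) sum_C |C| (chi_3*chi_3)(C) conj(chi(C)):
  <chi_3*chi_3, chi_1> = (1/6)[1*(4)*conj(1) + 2*(1)*conj(1) + 3*(0)*conj(1)]
      = (1/6)[(4) + (2) + (0)] = 6/6 = 1
  <chi_3*chi_3, chi_2> = (1/6)[1*(4)*conj(1) + 2*(1)*conj(1) + 3*(0)*conj(-1)]
      = (1/6)[(4) + (2) + (0)] = 6/6 = 1
  <chi_3*chi_3, chi_3> = (1/6)[1*(4)*conj(2) + 2*(1)*conj(-1) + 3*(0)*conj(0)]
      = (1/6)[(8) + (-2) + (0)] = 6/6 = 1
Hence the multiplicities are chi_1: 1, chi_2: 1, chi_3: 1. Dimension check: dim(chi_3)*dim(chi_3) = 2*2 = 4 and sum (mult * dim) = 1*1 + 1*1 + 1*2 = 4.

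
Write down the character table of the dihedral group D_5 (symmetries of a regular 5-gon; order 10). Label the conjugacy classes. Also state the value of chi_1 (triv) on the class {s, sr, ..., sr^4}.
Conjugacy classes: {e} of size 1, {r^1, r^4} of size 2, {r^2, r^3} of size 2, {s, sr, ..., sr^4} of size 5.
Character table:
  irrep \ class              {e} (size 1)  {r^1, r^4} (size 2)  {r^2, r^3} (size 2)  {s, sr, ..., sr^4} (size 5)
  chi_1 (triv)               1             1                    1                    1                          
  chi_2 (sign: r->1, s->-1)  1             1                    1                    -1                         
  chi_3 (2d, j=1)            2             -1/2 + sqrt(5)/2     -sqrt(5)/2 - 1/2     0                          
  chi_4 (2d, j=2)            2             -sqrt(5)/2 - 1/2     -1/2 + sqrt(5)/2     0                          

Spot check: chi_1 (triv) on {s, sr, ..., sr^4} = 1.

Details: D_5 has order 2*5 = 10 with 4 conjugacy classes, hence 4 irreducibles. Sum of squared dims 1 + 1 + 4 + 4 = 10 = |G|. Linear characters come from the abelianisation; the 2-dimensional irreps have character r^k -> 2*cos(2*pi*j*k/5), reflections -> 0.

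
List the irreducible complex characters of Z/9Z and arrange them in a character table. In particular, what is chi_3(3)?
Character table of Z/9Z (irreps indexed chi_0,...,chi_8 with chi_k(m) = zeta_9^(k*m), zeta_9 = exp(2*pi*i/9)):
  irrep \ class  {0} (size 1)  {1} (size 1)    {2} (size 1)    {3} (size 1)    {4} (size 1)    {5} (size 1)    {6} (size 1)    {7} (size 1)    {8} (size 1)  
  chi_0          1             1               1               1               1               1               1               1               1             
  chi_1          1             exp(2*I*pi/9)   exp(4*I*pi/9)   exp(2*I*pi/3)   exp(8*I*pi/9)   exp(-8*I*pi/9)  exp(-2*I*pi/3)  exp(-4*I*pi/9)  exp(-2*I*pi/9)
  chi_2          1             exp(4*I*pi/9)   exp(8*I*pi/9)   exp(-2*I*pi/3)  exp(-2*I*pi/9)  exp(2*I*pi/9)   exp(2*I*pi/3)   exp(-8*I*pi/9)  exp(-4*I*pi/9)
  chi_3          1             exp(2*I*pi/3)   exp(-2*I*pi/3)  1               exp(2*I*pi/3)   exp(-2*I*pi/3)  1               exp(2*I*pi/3)   exp(-2*I*pi/3)
  chi_4          1             exp(8*I*pi/9)   exp(-2*I*pi/9)  exp(2*I*pi/3)   exp(-4*I*pi/9)  exp(4*I*pi/9)   exp(-2*I*pi/3)  exp(2*I*pi/9)   exp(-8*I*pi/9)
  chi_5          1             exp(-8*I*pi/9)  exp(2*I*pi/9)   exp(-2*I*pi/3)  exp(4*I*pi/9)   exp(-4*I*pi/9)  exp(2*I*pi/3)   exp(-2*I*pi/9)  exp(8*I*pi/9) 
  chi_6          1             exp(-2*I*pi/3)  exp(2*I*pi/3)   1               exp(-2*I*pi/3)  exp(2*I*pi/3)   1               exp(-2*I*pi/3)  exp(2*I*pi/3) 
  chi_7          1             exp(-4*I*pi/9)  exp(-8*I*pi/9)  exp(2*I*pi/3)   exp(2*I*pi/9)   exp(-2*I*pi/9)  exp(-2*I*pi/3)  exp(8*I*pi/9)   exp(4*I*pi/9) 
  chi_8          1             exp(-2*I*pi/9)  exp(-4*I*pi/9)  exp(-2*I*pi/3)  exp(-8*I*pi/9)  exp(8*I*pi/9)   exp(2*I*pi/3)   exp(4*I*pi/9)   exp(2*I*pi/9) 

Spot check: chi_3(3) = zeta_9^(3*3) = zeta_9^9 = 1.

Details: Z/9Z is abelian, so all 9 irreducible complex representations are 1-dimensional. They are given by chi_k(m) = zeta_9^(k*m) for k = 0,...,8. Row orthogonality: sum_m chi_k(m) conj(chi_l(m)) = 9 * [k = l].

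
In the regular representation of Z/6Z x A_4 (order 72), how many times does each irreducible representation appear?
Each irreducible V_i of dimension d_i appears with multiplicity d_i, i.e. rho_reg = (direct sum over all irreducibles V_i) d_i V_i. The irreducible dimensions for Z/6Z x A_4 are 1, 1, 1, 1, 1, 1, 1, 1, 1, 1, 1, 1, 1, 1, 1, 1, 1, 1, 3, 3, 3, 3, 3, 3: 18 irreducibles of dimension 1, each with multiplicity 1; 6 irreducibles of dimension 3, each with multiplicity 3. Total dimension 18*1*1 + 6*3*3 = 72 = |G|.

Why: General theorem: in the regular representation of a finite group G, each irreducible appears with multiplicity equal to its dimension. Check: dim(rho_reg) = sum d_i^2 = 1 + 1 + 1 + 1 + 1 + 1 + 1 + 1 + 1 + 1 + 1 + 1 + 1 + 1 + 1 + 1 + 1 + 1 + 9 + 9 + 9 + 9 + 9 + 9 = 72 = |G|.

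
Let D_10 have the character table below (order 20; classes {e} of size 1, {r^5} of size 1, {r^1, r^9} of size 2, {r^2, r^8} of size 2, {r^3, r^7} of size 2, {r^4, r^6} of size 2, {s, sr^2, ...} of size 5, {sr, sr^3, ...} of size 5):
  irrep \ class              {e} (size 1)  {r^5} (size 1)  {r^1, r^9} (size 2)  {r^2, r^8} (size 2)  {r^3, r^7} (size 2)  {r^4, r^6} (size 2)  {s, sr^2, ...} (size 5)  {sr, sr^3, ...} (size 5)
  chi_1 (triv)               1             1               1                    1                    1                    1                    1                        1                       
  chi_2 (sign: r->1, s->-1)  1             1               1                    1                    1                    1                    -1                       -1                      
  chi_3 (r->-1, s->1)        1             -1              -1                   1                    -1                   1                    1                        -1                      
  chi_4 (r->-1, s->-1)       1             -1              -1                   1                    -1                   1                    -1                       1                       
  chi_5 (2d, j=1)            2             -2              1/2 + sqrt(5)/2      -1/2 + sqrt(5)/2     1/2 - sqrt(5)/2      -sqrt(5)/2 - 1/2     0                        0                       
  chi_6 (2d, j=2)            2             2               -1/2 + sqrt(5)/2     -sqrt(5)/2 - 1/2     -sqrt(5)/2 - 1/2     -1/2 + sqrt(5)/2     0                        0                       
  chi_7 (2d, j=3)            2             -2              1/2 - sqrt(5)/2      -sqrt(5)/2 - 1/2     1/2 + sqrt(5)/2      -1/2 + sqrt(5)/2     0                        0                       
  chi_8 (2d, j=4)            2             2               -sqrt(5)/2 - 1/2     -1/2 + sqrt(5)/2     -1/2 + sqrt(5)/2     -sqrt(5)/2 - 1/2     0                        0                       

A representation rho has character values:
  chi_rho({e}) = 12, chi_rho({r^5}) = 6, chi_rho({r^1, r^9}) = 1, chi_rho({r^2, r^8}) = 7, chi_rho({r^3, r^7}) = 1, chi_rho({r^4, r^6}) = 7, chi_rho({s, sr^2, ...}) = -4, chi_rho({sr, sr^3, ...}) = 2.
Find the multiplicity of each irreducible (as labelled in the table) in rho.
Multiplicities: chi_1: 2, chi_2: 3, chi_3: 0, chi_4: 3, chi_5: 0, chi_6: 1, chi_7: 0, chi_8: 1.

Working: Use <chi_rho, chi> = (1/|G|) sum_C |C| * chi_rho(C) * conj(chi(C)) with |G| = 20 for each irreducible chi in the table:
  <chi_rho, chi_1> = (1/20)[1*(12)*conj(1) + 1*(6)*conj(1) + 2*(1)*conj(1) + 2*(7)*conj(1) + 2*(1)*conj(1) + 2*(7)*conj(1) + 5*(-4)*conj(1) + 5*(2)*conj(1)]
      = (1/20)[(12) + (6) + (2) + (14) + (2) + (14) + (-20) + (10)] = 40/20 = 2
  <chi_rho, chi_2> = (1/20)[1*(12)*conj(1) + 1*(6)*conj(1) + 2*(1)*conj(1) + 2*(7)*conj(1) + 2*(1)*conj(1) + 2*(7)*conj(1) + 5*(-4)*conj(-1) + 5*(2)*conj(-1)]
      = (1/20)[(12) + (6) + (2) + (14) + (2) + (14) + (20) + (-10)] = 60/20 = 3
  <chi_rho, chi_3> = (1/20)[1*(12)*conj(1) + 1*(6)*conj(-1) + 2*(1)*conj(-1) + 2*(7)*conj(1) + 2*(1)*conj(-1) + 2*(7)*conj(1) + 5*(-4)*conj(1) + 5*(2)*conj(-1)]
      = (1/20)[(12) + (-6) + (-2) + (14) + (-2) + (14) + (-20) + (-10)] = 0/20 = 0
  <chi_rho, chi_4> = (1/20)[1*(12)*conj(1) + 1*(6)*conj(-1) + 2*(1)*conj(-1) + 2*(7)*conj(1) + 2*(1)*conj(-1) + 2*(7)*conj(1) + 5*(-4)*conj(-1) + 5*(2)*conj(1)]
      = (1/20)[(12) + (-6) + (-2) + (14) + (-2) + (14) + (20) + (10)] = 60/20 = 3
  <chi_rho, chi_5> = (1/20)[1*(12)*conj(2) + 1*(6)*conj(-2) + 2*(1)*conj(1/2 + sqrt(5)/2) + 2*(7)*conj(-1/2 + sqrt(5)/2) + 2*(1)*conj(1/2 - sqrt(5)/2) + 2*(7)*conj(-sqrt(5)/2 - 1/2) + 5*(-4)*conj(0) + 5*(2)*conj(0)]
      = (1/20)[(24) + (-12) + (1 + sqrt(5)) + (-7 + 7*sqrt(5)) + (1 - sqrt(5)) + (-7*sqrt(5) - 7) + (0) + (0)] = 0/20 = 0
  <chi_rho, chi_6> = (1/20)[1*(12)*conj(2) + 1*(6)*conj(2) + 2*(1)*conj(-1/2 + sqrt(5)/2) + 2*(7)*conj(-sqrt(5)/2 - 1/2) + 2*(1)*conj(-sqrt(5)/2 - 1/2) + 2*(7)*conj(-1/2 + sqrt(5)/2) + 5*(-4)*conj(0) + 5*(2)*conj(0)]
      = (1/20)[(24) + (12) + (-1 + sqrt(5)) + (-7*sqrt(5) - 7) + (-sqrt(5) - 1) + (-7 + 7*sqrt(5)) + (0) + (0)] = 20/20 = 1
  <chi_rho, chi_7> = (1/20)[1*(12)*conj(2) + 1*(6)*conj(-2) + 2*(1)*conj(1/2 - sqrt(5)/2) + 2*(7)*conj(-sqrt(5)/2 - 1/2) + 2*(1)*conj(1/2 + sqrt(5)/2) + 2*(7)*conj(-1/2 + sqrt(5)/2) + 5*(-4)*conj(0) + 5*(2)*conj(0)]
      = (1/20)[(24) + (-12) + (1 - sqrt(5)) + (-7*sqrt(5) - 7) + (1 + sqrt(5)) + (-7 + 7*sqrt(5)) + (0) + (0)] = 0/20 = 0
  <chi_rho, chi_8> = (1/20)[1*(12)*conj(2) + 1*(6)*conj(2) + 2*(1)*conj(-sqrt(5)/2 - 1/2) + 2*(7)*conj(-1/2 + sqrt(5)/2) + 2*(1)*conj(-1/2 + sqrt(5)/2) + 2*(7)*conj(-sqrt(5)/2 - 1/2) + 5*(-4)*conj(0) + 5*(2)*conj(0)]
      = (1/20)[(24) + (12) + (-sqrt(5) - 1) + (-7 + 7*sqrt(5)) + (-1 + sqrt(5)) + (-7*sqrt(5) - 7) + (0) + (0)] = 20/20 = 1
Dimension check: dim(rho) = sum (mult * dim) = 2*1 + 3*1 + 0*1 + 3*1 + 0*2 + 1*2 + 0*2 + 1*2 = 12 = chi_rho(e) = 12.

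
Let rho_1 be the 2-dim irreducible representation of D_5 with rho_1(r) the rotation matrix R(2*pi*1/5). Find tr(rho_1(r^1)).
chi_{rho_1}(r^1) = 2*cos(2*pi*1*1/5) = -1/2 + sqrt(5)/2

Why: rho_1(r^1) is rotation by angle 2*pi*1*1/5, whose trace is 2*cos(2*pi*1*1/5) = -1/2 + sqrt(5)/2.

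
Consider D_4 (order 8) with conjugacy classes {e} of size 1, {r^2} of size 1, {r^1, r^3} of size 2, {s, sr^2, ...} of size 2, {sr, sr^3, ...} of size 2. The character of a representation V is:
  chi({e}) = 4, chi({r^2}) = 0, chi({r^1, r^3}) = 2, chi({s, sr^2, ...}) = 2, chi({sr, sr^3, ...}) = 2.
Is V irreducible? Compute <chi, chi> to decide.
Not irreducible (reducible): <chi, chi> = 5 > 1.

Solution. <chi, chi> = (1/|G|) sum_C |C| * |chi(C)|^2 = (1/8)[1*|4|^2 + 1*|0|^2 + 2*|2|^2 + 2*|2|^2 + 2*|2|^2]
  = (1/8)[(16) + (0) + (8) + (8) + (8)] = 40/8 = 5.
A character is irreducible iff <chi, chi> = 1, so this representation is reducible.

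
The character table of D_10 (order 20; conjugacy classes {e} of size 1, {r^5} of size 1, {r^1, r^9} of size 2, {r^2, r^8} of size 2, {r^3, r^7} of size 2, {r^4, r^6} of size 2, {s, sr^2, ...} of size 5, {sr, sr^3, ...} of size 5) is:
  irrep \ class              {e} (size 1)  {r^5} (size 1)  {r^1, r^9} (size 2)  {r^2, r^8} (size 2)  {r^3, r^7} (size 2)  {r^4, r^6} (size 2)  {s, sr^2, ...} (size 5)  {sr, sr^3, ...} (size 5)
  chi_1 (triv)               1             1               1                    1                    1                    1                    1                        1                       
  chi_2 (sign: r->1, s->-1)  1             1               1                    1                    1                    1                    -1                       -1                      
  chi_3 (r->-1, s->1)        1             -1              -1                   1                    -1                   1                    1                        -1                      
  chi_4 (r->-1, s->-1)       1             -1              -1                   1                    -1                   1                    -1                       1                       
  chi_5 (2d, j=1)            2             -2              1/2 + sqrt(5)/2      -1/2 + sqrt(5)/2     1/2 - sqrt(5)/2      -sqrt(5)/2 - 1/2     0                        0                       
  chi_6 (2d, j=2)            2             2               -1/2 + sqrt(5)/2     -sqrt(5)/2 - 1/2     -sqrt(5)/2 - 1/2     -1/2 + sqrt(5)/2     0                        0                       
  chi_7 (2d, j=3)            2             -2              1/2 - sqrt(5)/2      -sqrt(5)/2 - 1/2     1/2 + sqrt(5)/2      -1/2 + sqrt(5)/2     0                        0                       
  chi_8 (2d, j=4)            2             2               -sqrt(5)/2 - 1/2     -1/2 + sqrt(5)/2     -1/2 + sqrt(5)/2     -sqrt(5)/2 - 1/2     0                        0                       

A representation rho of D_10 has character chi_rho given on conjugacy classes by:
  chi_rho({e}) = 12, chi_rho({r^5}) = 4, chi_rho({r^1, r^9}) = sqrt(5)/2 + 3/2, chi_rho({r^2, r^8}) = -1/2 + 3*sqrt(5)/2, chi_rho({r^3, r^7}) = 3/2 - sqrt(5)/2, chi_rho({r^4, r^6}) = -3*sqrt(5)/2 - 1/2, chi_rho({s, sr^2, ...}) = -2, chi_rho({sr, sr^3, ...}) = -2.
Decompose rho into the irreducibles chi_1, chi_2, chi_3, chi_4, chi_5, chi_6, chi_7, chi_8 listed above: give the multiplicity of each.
Multiplicities: chi_1: 0, chi_2: 2, chi_3: 0, chi_4: 0, chi_5: 2, chi_6: 1, chi_7: 0, chi_8: 2.

Derivation: Use <chi_rho, chi> = (1/|G|) sum_C |C| * chi_rho(C) * conj(chi(C)) with |G| = 20 for each irreducible chi in the table:
  <chi_rho, chi_1> = (1/20)[1*(12)*conj(1) + 1*(4)*conj(1) + 2*(sqrt(5)/2 + 3/2)*conj(1) + 2*(-1/2 + 3*sqrt(5)/2)*conj(1) + 2*(3/2 - sqrt(5)/2)*conj(1) + 2*(-3*sqrt(5)/2 - 1/2)*conj(1) + 5*(-2)*conj(1) + 5*(-2)*conj(1)]
      = (1/20)[(12) + (4) + (sqrt(5) + 3) + (-1 + 3*sqrt(5)) + (3 - sqrt(5)) + (-3*sqrt(5) - 1) + (-10) + (-10)] = 0/20 = 0
  <chi_rho, chi_2> = (1/20)[1*(12)*conj(1) + 1*(4)*conj(1) + 2*(sqrt(5)/2 + 3/2)*conj(1) + 2*(-1/2 + 3*sqrt(5)/2)*conj(1) + 2*(3/2 - sqrt(5)/2)*conj(1) + 2*(-3*sqrt(5)/2 - 1/2)*conj(1) + 5*(-2)*conj(-1) + 5*(-2)*conj(-1)]
      = (1/20)[(12) + (4) + (sqrt(5) + 3) + (-1 + 3*sqrt(5)) + (3 - sqrt(5)) + (-3*sqrt(5) - 1) + (10) + (10)] = 40/20 = 2
  <chi_rho, chi_3> = (1/20)[1*(12)*conj(1) + 1*(4)*conj(-1) + 2*(sqrt(5)/2 + 3/2)*conj(-1) + 2*(-1/2 + 3*sqrt(5)/2)*conj(1) + 2*(3/2 - sqrt(5)/2)*conj(-1) + 2*(-3*sqrt(5)/2 - 1/2)*conj(1) + 5*(-2)*conj(1) + 5*(-2)*conj(-1)]
      = (1/20)[(12) + (-4) + (-3 - sqrt(5)) + (-1 + 3*sqrt(5)) + (-3 + sqrt(5)) + (-3*sqrt(5) - 1) + (-10) + (10)] = 0/20 = 0
  <chi_rho, chi_4> = (1/20)[1*(12)*conj(1) + 1*(4)*conj(-1) + 2*(sqrt(5)/2 + 3/2)*conj(-1) + 2*(-1/2 + 3*sqrt(5)/2)*conj(1) + 2*(3/2 - sqrt(5)/2)*conj(-1) + 2*(-3*sqrt(5)/2 - 1/2)*conj(1) + 5*(-2)*conj(-1) + 5*(-2)*conj(1)]
      = (1/20)[(12) + (-4) + (-3 - sqrt(5)) + (-1 + 3*sqrt(5)) + (-3 + sqrt(5)) + (-3*sqrt(5) - 1) + (10) + (-10)] = 0/20 = 0
  <chi_rho, chi_5> = (1/20)[1*(12)*conj(2) + 1*(4)*conj(-2) + 2*(sqrt(5)/2 + 3/2)*conj(1/2 + sqrt(5)/2) + 2*(-1/2 + 3*sqrt(5)/2)*conj(-1/2 + sqrt(5)/2) + 2*(3/2 - sqrt(5)/2)*conj(1/2 - sqrt(5)/2) + 2*(-3*sqrt(5)/2 - 1/2)*conj(-sqrt(5)/2 - 1/2) + 5*(-2)*conj(0) + 5*(-2)*conj(0)]
      = (1/20)[(24) + (-8) + (4 + 2*sqrt(5)) + (8 - 2*sqrt(5)) + (4 - 2*sqrt(5)) + (2*sqrt(5) + 8) + (0) + (0)] = 40/20 = 2
  <chi_rho, chi_6> = (1/20)[1*(12)*conj(2) + 1*(4)*conj(2) + 2*(sqrt(5)/2 + 3/2)*conj(-1/2 + sqrt(5)/2) + 2*(-1/2 + 3*sqrt(5)/2)*conj(-sqrt(5)/2 - 1/2) + 2*(3/2 - sqrt(5)/2)*conj(-sqrt(5)/2 - 1/2) + 2*(-3*sqrt(5)/2 - 1/2)*conj(-1/2 + sqrt(5)/2) + 5*(-2)*conj(0) + 5*(-2)*conj(0)]
      = (1/20)[(24) + (8) + (1 + sqrt(5)) + (-7 - sqrt(5)) + (1 - sqrt(5)) + (-7 + sqrt(5)) + (0) + (0)] = 20/20 = 1
  <chi_rho, chi_7> = (1/20)[1*(12)*conj(2) + 1*(4)*conj(-2) + 2*(sqrt(5)/2 + 3/2)*conj(1/2 - sqrt(5)/2) + 2*(-1/2 + 3*sqrt(5)/2)*conj(-sqrt(5)/2 - 1/2) + 2*(3/2 - sqrt(5)/2)*conj(1/2 + sqrt(5)/2) + 2*(-3*sqrt(5)/2 - 1/2)*conj(-1/2 + sqrt(5)/2) + 5*(-2)*conj(0) + 5*(-2)*conj(0)]
      = (1/20)[(24) + (-8) + (-sqrt(5) - 1) + (-7 - sqrt(5)) + (-1 + sqrt(5)) + (-7 + sqrt(5)) + (0) + (0)] = 0/20 = 0
  <chi_rho, chi_8> = (1/20)[1*(12)*conj(2) + 1*(4)*conj(2) + 2*(sqrt(5)/2 + 3/2)*conj(-sqrt(5)/2 - 1/2) + 2*(-1/2 + 3*sqrt(5)/2)*conj(-1/2 + sqrt(5)/2) + 2*(3/2 - sqrt(5)/2)*conj(-1/2 + sqrt(5)/2) + 2*(-3*sqrt(5)/2 - 1/2)*conj(-sqrt(5)/2 - 1/2) + 5*(-2)*conj(0) + 5*(-2)*conj(0)]
      = (1/20)[(24) + (8) + (-2*sqrt(5) - 4) + (8 - 2*sqrt(5)) + (-4 + 2*sqrt(5)) + (2*sqrt(5) + 8) + (0) + (0)] = 40/20 = 2
Dimension check: dim(rho) = sum (mult * dim) = 0*1 + 2*1 + 0*1 + 0*1 + 2*2 + 1*2 + 0*2 + 2*2 = 12 = chi_rho(e) = 12.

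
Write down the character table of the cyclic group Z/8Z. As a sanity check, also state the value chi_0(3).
Character table of Z/8Z (irreps indexed chi_0,...,chi_7 with chi_k(m) = zeta_8^(k*m), zeta_8 = exp(2*pi*i/8)):
  irrep \ class  {0} (size 1)  {1} (size 1)    {2} (size 1)  {3} (size 1)    {4} (size 1)  {5} (size 1)    {6} (size 1)  {7} (size 1)  
  chi_0          1             1               1             1               1             1               1             1             
  chi_1          1             exp(I*pi/4)     I             exp(3*I*pi/4)   -1            exp(-3*I*pi/4)  -I            exp(-I*pi/4)  
  chi_2          1             I               -1            -I              1             I               -1            -I            
  chi_3          1             exp(3*I*pi/4)   -I            exp(I*pi/4)     -1            exp(-I*pi/4)    I             exp(-3*I*pi/4)
  chi_4          1             -1              1             -1              1             -1              1             -1            
  chi_5          1             exp(-3*I*pi/4)  I             exp(-I*pi/4)    -1            exp(I*pi/4)     -I            exp(3*I*pi/4) 
  chi_6          1             -I              -1            I               1             -I              -1            I             
  chi_7          1             exp(-I*pi/4)    -I            exp(-3*I*pi/4)  -1            exp(3*I*pi/4)   I             exp(I*pi/4)   

Spot check: chi_0(3) = zeta_8^(0*3) = zeta_8^0 = 1.

Justification: Z/8Z is abelian, so all 8 irreducible complex representations are 1-dimensional. They are given by chi_k(m) = zeta_8^(k*m) for k = 0,...,7. Row orthogonality: sum_m chi_k(m) conj(chi_l(m)) = 8 * [k = l].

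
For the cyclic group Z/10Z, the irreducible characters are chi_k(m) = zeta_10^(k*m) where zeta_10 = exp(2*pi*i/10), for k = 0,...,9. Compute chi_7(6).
chi_7(6) = zeta_10^42 = exp(2*I*pi/5)

Argument: chi_7(6) = zeta_10^(7*6) = zeta_10^42. Since zeta_10^10 = 1, this equals zeta_10^2 = exp(2*pi*i*2/10) = exp(2*I*pi/5).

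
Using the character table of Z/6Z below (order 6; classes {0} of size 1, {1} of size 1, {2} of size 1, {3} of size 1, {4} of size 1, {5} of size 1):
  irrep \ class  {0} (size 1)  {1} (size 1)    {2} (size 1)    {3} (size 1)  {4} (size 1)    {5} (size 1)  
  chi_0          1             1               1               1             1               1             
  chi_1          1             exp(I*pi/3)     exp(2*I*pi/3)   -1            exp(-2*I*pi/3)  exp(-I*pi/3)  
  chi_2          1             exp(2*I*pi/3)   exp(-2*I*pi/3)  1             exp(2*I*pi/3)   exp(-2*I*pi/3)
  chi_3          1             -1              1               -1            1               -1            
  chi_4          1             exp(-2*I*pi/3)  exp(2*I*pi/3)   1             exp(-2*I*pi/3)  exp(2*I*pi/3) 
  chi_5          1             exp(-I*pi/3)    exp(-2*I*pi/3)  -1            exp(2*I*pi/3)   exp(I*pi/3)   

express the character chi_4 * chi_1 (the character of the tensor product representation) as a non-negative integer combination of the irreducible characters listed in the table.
chi_4 tensor chi_1 = chi_5 (all other irreducibles have multiplicity 0).

Derivation: The character of a tensor product is the pointwise product (chi_4 * chi_1)(C) = chi_4(C) * chi_1(C):
  {0}: (1)*(1), {1}: (exp(-2*I*pi/3))*(exp(I*pi/3)), {2}: (exp(2*I*pi/3))*(exp(2*I*pi/3)), {3}: (1)*(-1), {4}: (exp(-2*I*pi/3))*(exp(-2*I*pi/3)), {5}: (exp(2*I*pi/3))*(exp(-I*pi/3))
so (chi_4 * chi_1) takes values
  {0} -> 1, {1} -> exp(-I*pi/3), {2} -> exp(-2*I*pi/3), {3} -> -1, {4} -> exp(2*I*pi/3), {5} -> exp(I*pi/3).
Now take the inner product of this character with each irreducible chi from the table, <chi_4*chi_1, chi> = (1/6) sum_C |C| (chi_4*chi_1)(C) conj(chi(C)):
  <chi_4*chi_1, chi_0> = (1/6)[1*(1)*conj(1) + 1*(exp(-I*pi/3))*conj(1) + 1*(exp(-2*I*pi/3))*conj(1) + 1*(-1)*conj(1) + 1*(exp(2*I*pi/3))*conj(1) + 1*(exp(I*pi/3))*conj(1)]
      = (1/6)[(1) + (exp(-I*pi/3)) + (exp(-2*I*pi/3)) + (-1) + (exp(2*I*pi/3)) + (exp(I*pi/3))] = 0/6 = 0
  <chi_4*chi_1, chi_1> = (1/6)[1*(1)*conj(1) + 1*(exp(-I*pi/3))*conj(exp(I*pi/3)) + 1*(exp(-2*I*pi/3))*conj(exp(2*I*pi/3)) + 1*(-1)*conj(-1) + 1*(exp(2*I*pi/3))*conj(exp(-2*I*pi/3)) + 1*(exp(I*pi/3))*conj(exp(-I*pi/3))]
      = (1/6)[(1) + (exp(-2*I*pi/3)) + (exp(2*I*pi/3)) + (1) + (exp(-2*I*pi/3)) + (exp(2*I*pi/3))] = 0/6 = 0
  <chi_4*chi_1, chi_2> = (1/6)[1*(1)*conj(1) + 1*(exp(-I*pi/3))*conj(exp(2*I*pi/3)) + 1*(exp(-2*I*pi/3))*conj(exp(-2*I*pi/3)) + 1*(-1)*conj(1) + 1*(exp(2*I*pi/3))*conj(exp(2*I*pi/3)) + 1*(exp(I*pi/3))*conj(exp(-2*I*pi/3))]
      = (1/6)[(1) + (-1) + (1) + (-1) + (1) + (-1)] = 0/6 = 0
  <chi_4*chi_1, chi_3> = (1/6)[1*(1)*conj(1) + 1*(exp(-I*pi/3))*conj(-1) + 1*(exp(-2*I*pi/3))*conj(1) + 1*(-1)*conj(-1) + 1*(exp(2*I*pi/3))*conj(1) + 1*(exp(I*pi/3))*conj(-1)]
      = (1/6)[(1) + (-exp(-I*pi/3)) + (exp(-2*I*pi/3)) + (1) + (exp(2*I*pi/3)) + (-exp(I*pi/3))] = 0/6 = 0
  <chi_4*chi_1, chi_4> = (1/6)[1*(1)*conj(1) + 1*(exp(-I*pi/3))*conj(exp(-2*I*pi/3)) + 1*(exp(-2*I*pi/3))*conj(exp(2*I*pi/3)) + 1*(-1)*conj(1) + 1*(exp(2*I*pi/3))*conj(exp(-2*I*pi/3)) + 1*(exp(I*pi/3))*conj(exp(2*I*pi/3))]
      = (1/6)[(1) + (exp(I*pi/3)) + (exp(2*I*pi/3)) + (-1) + (exp(-2*I*pi/3)) + (exp(-I*pi/3))] = 0/6 = 0
  <chi_4*chi_1, chi_5> = (1/6)[1*(1)*conj(1) + 1*(exp(-I*pi/3))*conj(exp(-I*pi/3)) + 1*(exp(-2*I*pi/3))*conj(exp(-2*I*pi/3)) + 1*(-1)*conj(-1) + 1*(exp(2*I*pi/3))*conj(exp(2*I*pi/3)) + 1*(exp(I*pi/3))*conj(exp(I*pi/3))]
      = (1/6)[(1) + (1) + (1) + (1) + (1) + (1)] = 6/6 = 1
(Exp terms are combined using exp(i*s)*conj(exp(i*t)) = exp(i*(s-t)), and sums of them are collapsed using the identity that for every m > 1 the m distinct m-th roots of unity sum to 0, e.g. 1 + exp(2*I*pi/3) + exp(-2*I*pi/3) = 0.)
Hence the multiplicities are chi_5: 1. Dimension check: dim(chi_4)*dim(chi_1) = 1*1 = 1 and sum (mult * dim) = 1*1 = 1.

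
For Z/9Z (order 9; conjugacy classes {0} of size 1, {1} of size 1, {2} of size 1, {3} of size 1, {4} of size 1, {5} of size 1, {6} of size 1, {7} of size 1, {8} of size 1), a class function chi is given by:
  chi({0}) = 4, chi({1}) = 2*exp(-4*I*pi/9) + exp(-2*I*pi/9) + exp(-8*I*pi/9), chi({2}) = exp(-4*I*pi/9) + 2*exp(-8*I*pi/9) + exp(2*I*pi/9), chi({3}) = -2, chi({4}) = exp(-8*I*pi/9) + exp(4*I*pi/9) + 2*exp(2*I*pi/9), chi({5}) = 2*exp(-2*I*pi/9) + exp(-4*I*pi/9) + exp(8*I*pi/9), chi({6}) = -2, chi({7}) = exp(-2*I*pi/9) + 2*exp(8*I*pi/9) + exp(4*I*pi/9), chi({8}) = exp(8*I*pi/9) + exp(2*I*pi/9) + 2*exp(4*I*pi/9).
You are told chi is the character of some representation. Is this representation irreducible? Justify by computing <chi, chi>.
Not irreducible (reducible): <chi, chi> = 6 > 1.

Solution. <chi, chi> = (1/|G|) sum_C |C| * |chi(C)|^2 = (1/9)[1*|4|^2 + 1*|2*exp(-4*I*pi/9) + exp(-2*I*pi/9) + exp(-8*I*pi/9)|^2 + 1*|exp(-4*I*pi/9) + 2*exp(-8*I*pi/9) + exp(2*I*pi/9)|^2 + 1*|-2|^2 + 1*|exp(-8*I*pi/9) + exp(4*I*pi/9) + 2*exp(2*I*pi/9)|^2 + 1*|2*exp(-2*I*pi/9) + exp(-4*I*pi/9) + exp(8*I*pi/9)|^2 + 1*|-2|^2 + 1*|exp(-2*I*pi/9) + 2*exp(8*I*pi/9) + exp(4*I*pi/9)|^2 + 1*|exp(8*I*pi/9) + exp(2*I*pi/9) + 2*exp(4*I*pi/9)|^2]
  = (1/9)[(16) + (6 + 2*exp(-4*I*pi/9) + 2*exp(-2*I*pi/9) + exp(-2*I*pi/3) + exp(2*I*pi/3) + 2*exp(2*I*pi/9) + 2*exp(4*I*pi/9)) + (6 + 2*exp(-4*I*pi/9) + exp(-2*I*pi/3) + 2*exp(-8*I*pi/9) + 2*exp(8*I*pi/9) + exp(2*I*pi/3) + 2*exp(4*I*pi/9)) + (4) + (6 + 2*exp(-2*I*pi/9) + exp(-2*I*pi/3) + 2*exp(-8*I*pi/9) + 2*exp(8*I*pi/9) + exp(2*I*pi/3) + 2*exp(2*I*pi/9)) + (6 + 2*exp(-2*I*pi/9) + exp(-2*I*pi/3) + 2*exp(-8*I*pi/9) + 2*exp(8*I*pi/9) + exp(2*I*pi/3) + 2*exp(2*I*pi/9)) + (4) + (6 + 2*exp(-4*I*pi/9) + exp(-2*I*pi/3) + 2*exp(-8*I*pi/9) + 2*exp(8*I*pi/9) + exp(2*I*pi/3) + 2*exp(4*I*pi/9)) + (6 + 2*exp(-4*I*pi/9) + 2*exp(-2*I*pi/9) + exp(-2*I*pi/3) + exp(2*I*pi/3) + 2*exp(2*I*pi/9) + 2*exp(4*I*pi/9))] = 54/9 = 6.
(Exp terms are combined using exp(i*s)*conj(exp(i*t)) = exp(i*(s-t)), and sums of them are collapsed using the identity that for every m > 1 the m distinct m-th roots of unity sum to 0, e.g. 1 + exp(2*I*pi/3) + exp(-2*I*pi/3) = 0.)
A character is irreducible iff <chi, chi> = 1, so this representation is reducible.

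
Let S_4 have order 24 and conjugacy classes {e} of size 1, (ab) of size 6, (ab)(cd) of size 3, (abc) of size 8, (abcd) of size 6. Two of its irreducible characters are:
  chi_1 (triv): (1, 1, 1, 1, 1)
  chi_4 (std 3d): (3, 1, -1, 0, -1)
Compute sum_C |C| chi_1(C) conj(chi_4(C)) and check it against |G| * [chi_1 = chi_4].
Sum = 0; so <chi_1, chi_4> = 0 (distinct irreducibles are orthogonal).

Working: Compute term by term over conjugacy classes (|C| * chi_1(C) * conj(chi_4(C))):
  1*(1)*conj(3) + 6*(1)*conj(1) + 3*(1)*conj(-1) + 8*(1)*conj(0) + 6*(1)*conj(-1)
  = (3) + (6) + (-3) + (0) + (-6)
  = 0.
Dividing by |G| = 24 gives 0/24 = 0, matching the row-orthogonality relation <chi_1, chi_4> = [chi_1 = chi_4].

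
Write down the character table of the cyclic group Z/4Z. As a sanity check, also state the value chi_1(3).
Character table of Z/4Z (irreps indexed chi_0,...,chi_3 with chi_k(m) = zeta_4^(k*m), zeta_4 = exp(2*pi*i/4)):
  irrep \ class  {0} (size 1)  {1} (size 1)  {2} (size 1)  {3} (size 1)
  chi_0          1             1             1             1           
  chi_1          1             I             -1            -I          
  chi_2          1             -1            1             -1          
  chi_3          1             -I            -1            I           

Spot check: chi_1(3) = zeta_4^(1*3) = zeta_4^3 = -I.

Z/4Z is abelian, so all 4 irreducible complex representations are 1-dimensional. They are given by chi_k(m) = zeta_4^(k*m) for k = 0,...,3. Row orthogonality: sum_m chi_k(m) conj(chi_l(m)) = 4 * [k = l].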